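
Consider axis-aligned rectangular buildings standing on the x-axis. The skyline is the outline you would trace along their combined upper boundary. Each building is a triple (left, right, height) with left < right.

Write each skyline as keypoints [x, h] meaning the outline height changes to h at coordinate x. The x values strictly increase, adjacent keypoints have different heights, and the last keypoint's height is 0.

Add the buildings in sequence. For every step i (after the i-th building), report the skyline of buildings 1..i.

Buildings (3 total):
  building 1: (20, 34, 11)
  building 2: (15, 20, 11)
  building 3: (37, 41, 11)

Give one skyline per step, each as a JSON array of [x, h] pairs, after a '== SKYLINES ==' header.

== SKYLINES ==
[[20,11],[34,0]]
[[15,11],[34,0]]
[[15,11],[34,0],[37,11],[41,0]]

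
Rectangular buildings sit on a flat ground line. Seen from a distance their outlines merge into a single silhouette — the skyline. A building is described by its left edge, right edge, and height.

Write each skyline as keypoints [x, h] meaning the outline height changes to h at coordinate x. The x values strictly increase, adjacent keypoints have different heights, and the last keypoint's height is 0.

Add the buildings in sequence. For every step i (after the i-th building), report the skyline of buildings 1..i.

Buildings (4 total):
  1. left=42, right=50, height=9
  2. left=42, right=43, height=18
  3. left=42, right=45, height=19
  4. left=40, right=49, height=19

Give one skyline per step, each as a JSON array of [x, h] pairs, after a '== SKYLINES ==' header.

== SKYLINES ==
[[42,9],[50,0]]
[[42,18],[43,9],[50,0]]
[[42,19],[45,9],[50,0]]
[[40,19],[49,9],[50,0]]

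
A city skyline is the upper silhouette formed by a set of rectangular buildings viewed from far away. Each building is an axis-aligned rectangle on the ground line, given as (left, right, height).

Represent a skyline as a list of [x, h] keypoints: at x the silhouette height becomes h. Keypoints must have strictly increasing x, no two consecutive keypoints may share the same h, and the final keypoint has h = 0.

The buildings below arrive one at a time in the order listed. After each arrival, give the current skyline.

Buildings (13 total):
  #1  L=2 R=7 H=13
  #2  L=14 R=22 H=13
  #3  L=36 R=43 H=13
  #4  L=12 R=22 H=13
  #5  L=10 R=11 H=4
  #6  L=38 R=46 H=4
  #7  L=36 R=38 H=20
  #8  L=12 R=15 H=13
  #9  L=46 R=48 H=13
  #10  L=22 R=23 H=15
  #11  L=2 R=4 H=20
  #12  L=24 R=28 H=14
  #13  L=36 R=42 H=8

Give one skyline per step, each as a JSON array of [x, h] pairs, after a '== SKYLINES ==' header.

== SKYLINES ==
[[2,13],[7,0]]
[[2,13],[7,0],[14,13],[22,0]]
[[2,13],[7,0],[14,13],[22,0],[36,13],[43,0]]
[[2,13],[7,0],[12,13],[22,0],[36,13],[43,0]]
[[2,13],[7,0],[10,4],[11,0],[12,13],[22,0],[36,13],[43,0]]
[[2,13],[7,0],[10,4],[11,0],[12,13],[22,0],[36,13],[43,4],[46,0]]
[[2,13],[7,0],[10,4],[11,0],[12,13],[22,0],[36,20],[38,13],[43,4],[46,0]]
[[2,13],[7,0],[10,4],[11,0],[12,13],[22,0],[36,20],[38,13],[43,4],[46,0]]
[[2,13],[7,0],[10,4],[11,0],[12,13],[22,0],[36,20],[38,13],[43,4],[46,13],[48,0]]
[[2,13],[7,0],[10,4],[11,0],[12,13],[22,15],[23,0],[36,20],[38,13],[43,4],[46,13],[48,0]]
[[2,20],[4,13],[7,0],[10,4],[11,0],[12,13],[22,15],[23,0],[36,20],[38,13],[43,4],[46,13],[48,0]]
[[2,20],[4,13],[7,0],[10,4],[11,0],[12,13],[22,15],[23,0],[24,14],[28,0],[36,20],[38,13],[43,4],[46,13],[48,0]]
[[2,20],[4,13],[7,0],[10,4],[11,0],[12,13],[22,15],[23,0],[24,14],[28,0],[36,20],[38,13],[43,4],[46,13],[48,0]]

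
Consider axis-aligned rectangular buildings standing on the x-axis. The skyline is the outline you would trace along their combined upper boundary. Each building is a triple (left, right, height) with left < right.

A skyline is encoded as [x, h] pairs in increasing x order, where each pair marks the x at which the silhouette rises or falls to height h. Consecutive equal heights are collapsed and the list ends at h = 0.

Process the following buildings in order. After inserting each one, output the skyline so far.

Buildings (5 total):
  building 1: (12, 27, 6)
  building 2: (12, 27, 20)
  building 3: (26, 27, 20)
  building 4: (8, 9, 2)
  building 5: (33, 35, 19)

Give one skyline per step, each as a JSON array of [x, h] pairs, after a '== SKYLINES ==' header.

== SKYLINES ==
[[12,6],[27,0]]
[[12,20],[27,0]]
[[12,20],[27,0]]
[[8,2],[9,0],[12,20],[27,0]]
[[8,2],[9,0],[12,20],[27,0],[33,19],[35,0]]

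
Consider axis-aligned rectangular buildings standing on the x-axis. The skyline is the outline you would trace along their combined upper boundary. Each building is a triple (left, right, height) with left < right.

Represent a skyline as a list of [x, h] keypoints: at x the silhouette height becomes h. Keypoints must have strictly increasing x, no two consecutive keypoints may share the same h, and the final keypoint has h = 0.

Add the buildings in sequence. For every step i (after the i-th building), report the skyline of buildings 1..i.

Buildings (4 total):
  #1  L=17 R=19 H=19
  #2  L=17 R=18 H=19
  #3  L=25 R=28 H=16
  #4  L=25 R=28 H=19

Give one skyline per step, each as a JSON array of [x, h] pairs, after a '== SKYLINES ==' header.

== SKYLINES ==
[[17,19],[19,0]]
[[17,19],[19,0]]
[[17,19],[19,0],[25,16],[28,0]]
[[17,19],[19,0],[25,19],[28,0]]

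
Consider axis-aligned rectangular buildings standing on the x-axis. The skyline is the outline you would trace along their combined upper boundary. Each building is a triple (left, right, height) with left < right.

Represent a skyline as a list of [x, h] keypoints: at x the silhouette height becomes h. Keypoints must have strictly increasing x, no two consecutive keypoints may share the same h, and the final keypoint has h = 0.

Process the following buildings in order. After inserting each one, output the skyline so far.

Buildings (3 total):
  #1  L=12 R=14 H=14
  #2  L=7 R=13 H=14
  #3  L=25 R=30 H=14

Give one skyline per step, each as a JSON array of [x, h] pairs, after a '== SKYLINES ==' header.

== SKYLINES ==
[[12,14],[14,0]]
[[7,14],[14,0]]
[[7,14],[14,0],[25,14],[30,0]]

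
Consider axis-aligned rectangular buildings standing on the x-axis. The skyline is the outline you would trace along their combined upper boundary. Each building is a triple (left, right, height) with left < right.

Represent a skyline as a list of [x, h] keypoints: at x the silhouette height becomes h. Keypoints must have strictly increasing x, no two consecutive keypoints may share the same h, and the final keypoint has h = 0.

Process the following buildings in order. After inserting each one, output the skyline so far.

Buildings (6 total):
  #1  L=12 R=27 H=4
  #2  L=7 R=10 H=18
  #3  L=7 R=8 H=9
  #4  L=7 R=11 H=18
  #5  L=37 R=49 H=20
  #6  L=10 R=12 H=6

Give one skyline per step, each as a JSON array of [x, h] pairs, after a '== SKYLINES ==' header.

== SKYLINES ==
[[12,4],[27,0]]
[[7,18],[10,0],[12,4],[27,0]]
[[7,18],[10,0],[12,4],[27,0]]
[[7,18],[11,0],[12,4],[27,0]]
[[7,18],[11,0],[12,4],[27,0],[37,20],[49,0]]
[[7,18],[11,6],[12,4],[27,0],[37,20],[49,0]]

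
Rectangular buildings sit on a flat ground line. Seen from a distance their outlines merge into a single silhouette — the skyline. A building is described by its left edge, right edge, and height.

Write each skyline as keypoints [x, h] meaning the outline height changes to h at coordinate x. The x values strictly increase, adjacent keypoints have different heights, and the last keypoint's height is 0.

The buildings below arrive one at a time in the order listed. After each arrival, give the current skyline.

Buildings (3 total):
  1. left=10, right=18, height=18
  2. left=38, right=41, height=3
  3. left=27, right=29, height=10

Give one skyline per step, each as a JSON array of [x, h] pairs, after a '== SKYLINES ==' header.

== SKYLINES ==
[[10,18],[18,0]]
[[10,18],[18,0],[38,3],[41,0]]
[[10,18],[18,0],[27,10],[29,0],[38,3],[41,0]]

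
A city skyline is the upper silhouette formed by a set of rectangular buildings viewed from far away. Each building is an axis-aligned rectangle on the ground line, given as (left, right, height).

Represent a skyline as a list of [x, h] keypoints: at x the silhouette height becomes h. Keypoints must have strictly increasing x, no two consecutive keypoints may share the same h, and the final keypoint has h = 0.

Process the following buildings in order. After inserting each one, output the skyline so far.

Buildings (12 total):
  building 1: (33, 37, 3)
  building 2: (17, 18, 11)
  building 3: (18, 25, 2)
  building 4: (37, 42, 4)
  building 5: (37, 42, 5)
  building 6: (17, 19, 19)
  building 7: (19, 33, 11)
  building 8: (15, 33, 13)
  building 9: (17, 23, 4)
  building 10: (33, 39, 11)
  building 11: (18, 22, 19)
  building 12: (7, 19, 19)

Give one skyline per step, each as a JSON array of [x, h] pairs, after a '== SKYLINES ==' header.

== SKYLINES ==
[[33,3],[37,0]]
[[17,11],[18,0],[33,3],[37,0]]
[[17,11],[18,2],[25,0],[33,3],[37,0]]
[[17,11],[18,2],[25,0],[33,3],[37,4],[42,0]]
[[17,11],[18,2],[25,0],[33,3],[37,5],[42,0]]
[[17,19],[19,2],[25,0],[33,3],[37,5],[42,0]]
[[17,19],[19,11],[33,3],[37,5],[42,0]]
[[15,13],[17,19],[19,13],[33,3],[37,5],[42,0]]
[[15,13],[17,19],[19,13],[33,3],[37,5],[42,0]]
[[15,13],[17,19],[19,13],[33,11],[39,5],[42,0]]
[[15,13],[17,19],[22,13],[33,11],[39,5],[42,0]]
[[7,19],[22,13],[33,11],[39,5],[42,0]]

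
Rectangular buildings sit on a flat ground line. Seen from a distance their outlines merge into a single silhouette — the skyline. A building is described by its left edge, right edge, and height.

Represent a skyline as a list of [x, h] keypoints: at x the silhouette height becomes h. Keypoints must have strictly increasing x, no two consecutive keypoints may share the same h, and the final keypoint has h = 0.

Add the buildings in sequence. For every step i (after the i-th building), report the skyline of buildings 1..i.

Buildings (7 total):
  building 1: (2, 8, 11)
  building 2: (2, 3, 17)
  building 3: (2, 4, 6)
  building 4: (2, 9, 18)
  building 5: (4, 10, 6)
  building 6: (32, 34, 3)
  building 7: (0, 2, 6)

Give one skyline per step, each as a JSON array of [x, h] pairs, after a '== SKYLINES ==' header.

== SKYLINES ==
[[2,11],[8,0]]
[[2,17],[3,11],[8,0]]
[[2,17],[3,11],[8,0]]
[[2,18],[9,0]]
[[2,18],[9,6],[10,0]]
[[2,18],[9,6],[10,0],[32,3],[34,0]]
[[0,6],[2,18],[9,6],[10,0],[32,3],[34,0]]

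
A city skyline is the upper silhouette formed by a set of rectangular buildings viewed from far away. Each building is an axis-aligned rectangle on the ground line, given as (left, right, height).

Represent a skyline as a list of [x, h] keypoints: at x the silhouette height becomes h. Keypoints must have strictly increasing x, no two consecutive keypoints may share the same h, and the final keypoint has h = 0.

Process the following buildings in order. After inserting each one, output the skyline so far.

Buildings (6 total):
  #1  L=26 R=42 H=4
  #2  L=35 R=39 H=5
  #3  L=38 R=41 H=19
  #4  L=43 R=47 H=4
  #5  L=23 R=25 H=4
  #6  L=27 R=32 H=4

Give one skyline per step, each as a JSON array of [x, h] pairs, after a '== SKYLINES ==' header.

== SKYLINES ==
[[26,4],[42,0]]
[[26,4],[35,5],[39,4],[42,0]]
[[26,4],[35,5],[38,19],[41,4],[42,0]]
[[26,4],[35,5],[38,19],[41,4],[42,0],[43,4],[47,0]]
[[23,4],[25,0],[26,4],[35,5],[38,19],[41,4],[42,0],[43,4],[47,0]]
[[23,4],[25,0],[26,4],[35,5],[38,19],[41,4],[42,0],[43,4],[47,0]]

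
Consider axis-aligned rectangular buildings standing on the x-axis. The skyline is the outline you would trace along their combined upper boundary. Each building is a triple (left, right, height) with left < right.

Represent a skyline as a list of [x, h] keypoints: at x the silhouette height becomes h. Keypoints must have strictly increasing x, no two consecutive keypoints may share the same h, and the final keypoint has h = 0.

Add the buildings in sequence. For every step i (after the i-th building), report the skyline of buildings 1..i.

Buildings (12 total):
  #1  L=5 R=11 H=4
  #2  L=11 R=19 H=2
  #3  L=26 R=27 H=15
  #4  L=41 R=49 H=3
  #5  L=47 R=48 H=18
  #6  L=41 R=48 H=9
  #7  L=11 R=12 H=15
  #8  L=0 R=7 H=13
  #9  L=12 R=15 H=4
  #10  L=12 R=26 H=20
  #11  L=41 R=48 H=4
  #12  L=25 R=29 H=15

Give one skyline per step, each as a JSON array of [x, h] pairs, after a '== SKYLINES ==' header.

== SKYLINES ==
[[5,4],[11,0]]
[[5,4],[11,2],[19,0]]
[[5,4],[11,2],[19,0],[26,15],[27,0]]
[[5,4],[11,2],[19,0],[26,15],[27,0],[41,3],[49,0]]
[[5,4],[11,2],[19,0],[26,15],[27,0],[41,3],[47,18],[48,3],[49,0]]
[[5,4],[11,2],[19,0],[26,15],[27,0],[41,9],[47,18],[48,3],[49,0]]
[[5,4],[11,15],[12,2],[19,0],[26,15],[27,0],[41,9],[47,18],[48,3],[49,0]]
[[0,13],[7,4],[11,15],[12,2],[19,0],[26,15],[27,0],[41,9],[47,18],[48,3],[49,0]]
[[0,13],[7,4],[11,15],[12,4],[15,2],[19,0],[26,15],[27,0],[41,9],[47,18],[48,3],[49,0]]
[[0,13],[7,4],[11,15],[12,20],[26,15],[27,0],[41,9],[47,18],[48,3],[49,0]]
[[0,13],[7,4],[11,15],[12,20],[26,15],[27,0],[41,9],[47,18],[48,3],[49,0]]
[[0,13],[7,4],[11,15],[12,20],[26,15],[29,0],[41,9],[47,18],[48,3],[49,0]]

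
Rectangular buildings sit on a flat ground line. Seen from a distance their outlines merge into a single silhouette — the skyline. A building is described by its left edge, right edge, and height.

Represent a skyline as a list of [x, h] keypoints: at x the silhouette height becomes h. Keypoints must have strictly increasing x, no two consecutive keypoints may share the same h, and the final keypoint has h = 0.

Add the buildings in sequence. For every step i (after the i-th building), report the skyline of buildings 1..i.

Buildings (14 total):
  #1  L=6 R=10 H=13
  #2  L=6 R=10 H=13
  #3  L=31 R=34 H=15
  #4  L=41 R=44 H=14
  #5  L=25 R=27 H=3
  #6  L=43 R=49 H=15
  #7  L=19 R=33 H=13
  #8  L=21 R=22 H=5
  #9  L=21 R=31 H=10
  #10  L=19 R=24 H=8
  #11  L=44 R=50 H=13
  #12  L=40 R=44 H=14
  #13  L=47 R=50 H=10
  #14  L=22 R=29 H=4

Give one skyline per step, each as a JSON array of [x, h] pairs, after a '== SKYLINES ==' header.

== SKYLINES ==
[[6,13],[10,0]]
[[6,13],[10,0]]
[[6,13],[10,0],[31,15],[34,0]]
[[6,13],[10,0],[31,15],[34,0],[41,14],[44,0]]
[[6,13],[10,0],[25,3],[27,0],[31,15],[34,0],[41,14],[44,0]]
[[6,13],[10,0],[25,3],[27,0],[31,15],[34,0],[41,14],[43,15],[49,0]]
[[6,13],[10,0],[19,13],[31,15],[34,0],[41,14],[43,15],[49,0]]
[[6,13],[10,0],[19,13],[31,15],[34,0],[41,14],[43,15],[49,0]]
[[6,13],[10,0],[19,13],[31,15],[34,0],[41,14],[43,15],[49,0]]
[[6,13],[10,0],[19,13],[31,15],[34,0],[41,14],[43,15],[49,0]]
[[6,13],[10,0],[19,13],[31,15],[34,0],[41,14],[43,15],[49,13],[50,0]]
[[6,13],[10,0],[19,13],[31,15],[34,0],[40,14],[43,15],[49,13],[50,0]]
[[6,13],[10,0],[19,13],[31,15],[34,0],[40,14],[43,15],[49,13],[50,0]]
[[6,13],[10,0],[19,13],[31,15],[34,0],[40,14],[43,15],[49,13],[50,0]]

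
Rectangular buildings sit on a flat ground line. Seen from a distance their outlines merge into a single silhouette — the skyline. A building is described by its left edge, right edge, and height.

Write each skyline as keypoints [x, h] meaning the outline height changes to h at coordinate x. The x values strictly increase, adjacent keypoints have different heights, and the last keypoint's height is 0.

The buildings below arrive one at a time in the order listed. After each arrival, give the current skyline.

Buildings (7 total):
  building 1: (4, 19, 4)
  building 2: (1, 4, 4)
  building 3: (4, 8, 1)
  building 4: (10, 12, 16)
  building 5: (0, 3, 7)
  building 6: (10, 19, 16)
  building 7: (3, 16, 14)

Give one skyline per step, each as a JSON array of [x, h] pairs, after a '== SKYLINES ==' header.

== SKYLINES ==
[[4,4],[19,0]]
[[1,4],[19,0]]
[[1,4],[19,0]]
[[1,4],[10,16],[12,4],[19,0]]
[[0,7],[3,4],[10,16],[12,4],[19,0]]
[[0,7],[3,4],[10,16],[19,0]]
[[0,7],[3,14],[10,16],[19,0]]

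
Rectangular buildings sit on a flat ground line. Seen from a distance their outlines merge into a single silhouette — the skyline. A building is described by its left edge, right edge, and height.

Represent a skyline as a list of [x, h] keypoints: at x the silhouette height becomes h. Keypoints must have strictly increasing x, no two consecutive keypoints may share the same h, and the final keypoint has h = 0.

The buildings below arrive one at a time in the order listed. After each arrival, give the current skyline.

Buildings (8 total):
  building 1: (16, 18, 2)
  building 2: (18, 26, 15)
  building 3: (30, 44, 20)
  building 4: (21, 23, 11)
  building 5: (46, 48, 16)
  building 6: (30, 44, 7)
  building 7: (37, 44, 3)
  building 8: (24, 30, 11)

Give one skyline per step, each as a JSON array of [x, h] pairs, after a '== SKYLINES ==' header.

== SKYLINES ==
[[16,2],[18,0]]
[[16,2],[18,15],[26,0]]
[[16,2],[18,15],[26,0],[30,20],[44,0]]
[[16,2],[18,15],[26,0],[30,20],[44,0]]
[[16,2],[18,15],[26,0],[30,20],[44,0],[46,16],[48,0]]
[[16,2],[18,15],[26,0],[30,20],[44,0],[46,16],[48,0]]
[[16,2],[18,15],[26,0],[30,20],[44,0],[46,16],[48,0]]
[[16,2],[18,15],[26,11],[30,20],[44,0],[46,16],[48,0]]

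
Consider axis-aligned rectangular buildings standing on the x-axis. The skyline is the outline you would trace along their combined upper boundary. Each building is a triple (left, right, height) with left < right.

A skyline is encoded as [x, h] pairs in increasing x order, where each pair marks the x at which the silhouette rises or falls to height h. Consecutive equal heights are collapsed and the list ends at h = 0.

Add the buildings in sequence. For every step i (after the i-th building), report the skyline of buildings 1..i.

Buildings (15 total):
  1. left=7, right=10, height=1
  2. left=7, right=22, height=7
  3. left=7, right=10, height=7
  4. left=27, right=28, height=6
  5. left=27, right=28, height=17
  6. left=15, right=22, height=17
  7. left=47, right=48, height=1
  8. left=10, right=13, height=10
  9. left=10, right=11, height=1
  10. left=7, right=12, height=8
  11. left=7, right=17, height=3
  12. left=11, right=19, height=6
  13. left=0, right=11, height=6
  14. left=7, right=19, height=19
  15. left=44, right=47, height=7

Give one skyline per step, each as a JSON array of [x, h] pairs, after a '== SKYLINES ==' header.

== SKYLINES ==
[[7,1],[10,0]]
[[7,7],[22,0]]
[[7,7],[22,0]]
[[7,7],[22,0],[27,6],[28,0]]
[[7,7],[22,0],[27,17],[28,0]]
[[7,7],[15,17],[22,0],[27,17],[28,0]]
[[7,7],[15,17],[22,0],[27,17],[28,0],[47,1],[48,0]]
[[7,7],[10,10],[13,7],[15,17],[22,0],[27,17],[28,0],[47,1],[48,0]]
[[7,7],[10,10],[13,7],[15,17],[22,0],[27,17],[28,0],[47,1],[48,0]]
[[7,8],[10,10],[13,7],[15,17],[22,0],[27,17],[28,0],[47,1],[48,0]]
[[7,8],[10,10],[13,7],[15,17],[22,0],[27,17],[28,0],[47,1],[48,0]]
[[7,8],[10,10],[13,7],[15,17],[22,0],[27,17],[28,0],[47,1],[48,0]]
[[0,6],[7,8],[10,10],[13,7],[15,17],[22,0],[27,17],[28,0],[47,1],[48,0]]
[[0,6],[7,19],[19,17],[22,0],[27,17],[28,0],[47,1],[48,0]]
[[0,6],[7,19],[19,17],[22,0],[27,17],[28,0],[44,7],[47,1],[48,0]]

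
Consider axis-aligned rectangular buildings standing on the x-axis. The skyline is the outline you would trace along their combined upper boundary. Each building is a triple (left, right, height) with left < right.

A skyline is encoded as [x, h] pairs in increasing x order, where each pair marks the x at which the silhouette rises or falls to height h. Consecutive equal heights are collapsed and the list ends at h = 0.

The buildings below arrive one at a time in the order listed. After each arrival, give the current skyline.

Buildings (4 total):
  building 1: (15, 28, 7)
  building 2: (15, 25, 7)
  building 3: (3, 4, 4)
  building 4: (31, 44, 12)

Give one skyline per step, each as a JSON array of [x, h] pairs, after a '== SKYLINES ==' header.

== SKYLINES ==
[[15,7],[28,0]]
[[15,7],[28,0]]
[[3,4],[4,0],[15,7],[28,0]]
[[3,4],[4,0],[15,7],[28,0],[31,12],[44,0]]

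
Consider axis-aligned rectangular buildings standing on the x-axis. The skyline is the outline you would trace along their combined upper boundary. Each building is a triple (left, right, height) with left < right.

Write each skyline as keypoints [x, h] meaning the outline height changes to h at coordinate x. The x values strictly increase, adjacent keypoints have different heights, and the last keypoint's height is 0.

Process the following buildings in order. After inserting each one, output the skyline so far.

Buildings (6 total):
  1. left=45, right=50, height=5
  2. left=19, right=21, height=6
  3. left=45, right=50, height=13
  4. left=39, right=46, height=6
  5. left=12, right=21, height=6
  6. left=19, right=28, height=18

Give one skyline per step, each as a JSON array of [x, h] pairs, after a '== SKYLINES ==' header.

== SKYLINES ==
[[45,5],[50,0]]
[[19,6],[21,0],[45,5],[50,0]]
[[19,6],[21,0],[45,13],[50,0]]
[[19,6],[21,0],[39,6],[45,13],[50,0]]
[[12,6],[21,0],[39,6],[45,13],[50,0]]
[[12,6],[19,18],[28,0],[39,6],[45,13],[50,0]]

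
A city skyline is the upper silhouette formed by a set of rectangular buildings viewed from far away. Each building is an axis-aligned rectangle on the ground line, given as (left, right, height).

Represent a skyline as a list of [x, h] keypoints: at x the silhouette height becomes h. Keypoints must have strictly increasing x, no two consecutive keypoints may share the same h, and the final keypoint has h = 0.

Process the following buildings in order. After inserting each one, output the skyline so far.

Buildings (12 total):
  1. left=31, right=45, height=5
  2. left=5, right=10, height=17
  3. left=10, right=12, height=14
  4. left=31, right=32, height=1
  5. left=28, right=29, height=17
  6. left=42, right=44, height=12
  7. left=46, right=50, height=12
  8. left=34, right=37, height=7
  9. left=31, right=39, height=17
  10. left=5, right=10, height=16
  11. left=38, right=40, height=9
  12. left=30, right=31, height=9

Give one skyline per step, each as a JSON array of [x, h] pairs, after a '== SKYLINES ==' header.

== SKYLINES ==
[[31,5],[45,0]]
[[5,17],[10,0],[31,5],[45,0]]
[[5,17],[10,14],[12,0],[31,5],[45,0]]
[[5,17],[10,14],[12,0],[31,5],[45,0]]
[[5,17],[10,14],[12,0],[28,17],[29,0],[31,5],[45,0]]
[[5,17],[10,14],[12,0],[28,17],[29,0],[31,5],[42,12],[44,5],[45,0]]
[[5,17],[10,14],[12,0],[28,17],[29,0],[31,5],[42,12],[44,5],[45,0],[46,12],[50,0]]
[[5,17],[10,14],[12,0],[28,17],[29,0],[31,5],[34,7],[37,5],[42,12],[44,5],[45,0],[46,12],[50,0]]
[[5,17],[10,14],[12,0],[28,17],[29,0],[31,17],[39,5],[42,12],[44,5],[45,0],[46,12],[50,0]]
[[5,17],[10,14],[12,0],[28,17],[29,0],[31,17],[39,5],[42,12],[44,5],[45,0],[46,12],[50,0]]
[[5,17],[10,14],[12,0],[28,17],[29,0],[31,17],[39,9],[40,5],[42,12],[44,5],[45,0],[46,12],[50,0]]
[[5,17],[10,14],[12,0],[28,17],[29,0],[30,9],[31,17],[39,9],[40,5],[42,12],[44,5],[45,0],[46,12],[50,0]]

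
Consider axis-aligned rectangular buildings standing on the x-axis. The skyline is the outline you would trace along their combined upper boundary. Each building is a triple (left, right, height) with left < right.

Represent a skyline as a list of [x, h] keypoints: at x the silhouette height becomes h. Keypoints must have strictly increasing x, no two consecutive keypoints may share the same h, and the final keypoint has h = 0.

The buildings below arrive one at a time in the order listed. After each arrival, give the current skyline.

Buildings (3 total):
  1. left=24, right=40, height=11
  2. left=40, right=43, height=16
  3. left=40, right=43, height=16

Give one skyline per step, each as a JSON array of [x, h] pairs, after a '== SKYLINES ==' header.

== SKYLINES ==
[[24,11],[40,0]]
[[24,11],[40,16],[43,0]]
[[24,11],[40,16],[43,0]]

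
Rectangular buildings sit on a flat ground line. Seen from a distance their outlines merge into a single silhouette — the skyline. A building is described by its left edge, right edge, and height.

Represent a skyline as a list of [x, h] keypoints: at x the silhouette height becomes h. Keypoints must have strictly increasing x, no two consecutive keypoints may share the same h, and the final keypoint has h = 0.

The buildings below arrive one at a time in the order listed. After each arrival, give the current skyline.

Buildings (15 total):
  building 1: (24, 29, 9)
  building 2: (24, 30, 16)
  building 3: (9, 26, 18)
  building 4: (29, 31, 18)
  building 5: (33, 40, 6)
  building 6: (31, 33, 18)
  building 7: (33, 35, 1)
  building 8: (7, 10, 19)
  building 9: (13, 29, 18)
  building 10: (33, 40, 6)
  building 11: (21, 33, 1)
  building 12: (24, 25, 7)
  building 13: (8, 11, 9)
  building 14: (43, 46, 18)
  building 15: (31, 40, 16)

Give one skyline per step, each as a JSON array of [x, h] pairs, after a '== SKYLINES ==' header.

== SKYLINES ==
[[24,9],[29,0]]
[[24,16],[30,0]]
[[9,18],[26,16],[30,0]]
[[9,18],[26,16],[29,18],[31,0]]
[[9,18],[26,16],[29,18],[31,0],[33,6],[40,0]]
[[9,18],[26,16],[29,18],[33,6],[40,0]]
[[9,18],[26,16],[29,18],[33,6],[40,0]]
[[7,19],[10,18],[26,16],[29,18],[33,6],[40,0]]
[[7,19],[10,18],[33,6],[40,0]]
[[7,19],[10,18],[33,6],[40,0]]
[[7,19],[10,18],[33,6],[40,0]]
[[7,19],[10,18],[33,6],[40,0]]
[[7,19],[10,18],[33,6],[40,0]]
[[7,19],[10,18],[33,6],[40,0],[43,18],[46,0]]
[[7,19],[10,18],[33,16],[40,0],[43,18],[46,0]]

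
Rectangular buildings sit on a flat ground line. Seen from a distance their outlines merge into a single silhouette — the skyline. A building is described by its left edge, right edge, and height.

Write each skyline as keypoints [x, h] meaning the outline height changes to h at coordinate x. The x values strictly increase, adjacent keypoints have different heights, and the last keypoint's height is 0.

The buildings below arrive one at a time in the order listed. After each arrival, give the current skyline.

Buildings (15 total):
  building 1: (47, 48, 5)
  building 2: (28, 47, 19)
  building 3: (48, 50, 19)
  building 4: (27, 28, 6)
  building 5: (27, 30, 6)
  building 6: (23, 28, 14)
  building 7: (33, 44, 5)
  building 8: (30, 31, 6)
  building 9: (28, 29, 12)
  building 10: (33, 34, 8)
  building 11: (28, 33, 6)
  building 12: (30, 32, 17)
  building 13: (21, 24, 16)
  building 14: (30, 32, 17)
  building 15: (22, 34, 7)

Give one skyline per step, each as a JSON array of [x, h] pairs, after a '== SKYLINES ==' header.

== SKYLINES ==
[[47,5],[48,0]]
[[28,19],[47,5],[48,0]]
[[28,19],[47,5],[48,19],[50,0]]
[[27,6],[28,19],[47,5],[48,19],[50,0]]
[[27,6],[28,19],[47,5],[48,19],[50,0]]
[[23,14],[28,19],[47,5],[48,19],[50,0]]
[[23,14],[28,19],[47,5],[48,19],[50,0]]
[[23,14],[28,19],[47,5],[48,19],[50,0]]
[[23,14],[28,19],[47,5],[48,19],[50,0]]
[[23,14],[28,19],[47,5],[48,19],[50,0]]
[[23,14],[28,19],[47,5],[48,19],[50,0]]
[[23,14],[28,19],[47,5],[48,19],[50,0]]
[[21,16],[24,14],[28,19],[47,5],[48,19],[50,0]]
[[21,16],[24,14],[28,19],[47,5],[48,19],[50,0]]
[[21,16],[24,14],[28,19],[47,5],[48,19],[50,0]]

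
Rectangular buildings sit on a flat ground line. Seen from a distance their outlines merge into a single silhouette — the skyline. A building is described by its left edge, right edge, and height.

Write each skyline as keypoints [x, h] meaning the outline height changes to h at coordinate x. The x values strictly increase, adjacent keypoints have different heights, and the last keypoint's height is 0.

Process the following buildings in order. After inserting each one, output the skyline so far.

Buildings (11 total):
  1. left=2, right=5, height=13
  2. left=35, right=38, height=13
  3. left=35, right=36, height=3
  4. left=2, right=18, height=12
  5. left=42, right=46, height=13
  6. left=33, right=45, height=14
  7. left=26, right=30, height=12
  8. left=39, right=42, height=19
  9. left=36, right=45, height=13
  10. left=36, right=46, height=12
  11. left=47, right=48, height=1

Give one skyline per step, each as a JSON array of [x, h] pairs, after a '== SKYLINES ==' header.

== SKYLINES ==
[[2,13],[5,0]]
[[2,13],[5,0],[35,13],[38,0]]
[[2,13],[5,0],[35,13],[38,0]]
[[2,13],[5,12],[18,0],[35,13],[38,0]]
[[2,13],[5,12],[18,0],[35,13],[38,0],[42,13],[46,0]]
[[2,13],[5,12],[18,0],[33,14],[45,13],[46,0]]
[[2,13],[5,12],[18,0],[26,12],[30,0],[33,14],[45,13],[46,0]]
[[2,13],[5,12],[18,0],[26,12],[30,0],[33,14],[39,19],[42,14],[45,13],[46,0]]
[[2,13],[5,12],[18,0],[26,12],[30,0],[33,14],[39,19],[42,14],[45,13],[46,0]]
[[2,13],[5,12],[18,0],[26,12],[30,0],[33,14],[39,19],[42,14],[45,13],[46,0]]
[[2,13],[5,12],[18,0],[26,12],[30,0],[33,14],[39,19],[42,14],[45,13],[46,0],[47,1],[48,0]]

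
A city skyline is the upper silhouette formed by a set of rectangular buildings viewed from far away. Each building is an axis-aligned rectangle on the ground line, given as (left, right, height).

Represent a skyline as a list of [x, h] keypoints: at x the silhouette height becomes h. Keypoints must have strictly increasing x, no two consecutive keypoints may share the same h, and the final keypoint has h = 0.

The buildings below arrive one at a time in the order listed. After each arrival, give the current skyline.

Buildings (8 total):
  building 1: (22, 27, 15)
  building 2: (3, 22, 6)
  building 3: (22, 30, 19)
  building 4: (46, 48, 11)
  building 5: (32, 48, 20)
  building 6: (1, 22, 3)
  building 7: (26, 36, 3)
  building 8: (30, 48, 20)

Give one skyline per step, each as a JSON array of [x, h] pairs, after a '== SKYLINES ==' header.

== SKYLINES ==
[[22,15],[27,0]]
[[3,6],[22,15],[27,0]]
[[3,6],[22,19],[30,0]]
[[3,6],[22,19],[30,0],[46,11],[48,0]]
[[3,6],[22,19],[30,0],[32,20],[48,0]]
[[1,3],[3,6],[22,19],[30,0],[32,20],[48,0]]
[[1,3],[3,6],[22,19],[30,3],[32,20],[48,0]]
[[1,3],[3,6],[22,19],[30,20],[48,0]]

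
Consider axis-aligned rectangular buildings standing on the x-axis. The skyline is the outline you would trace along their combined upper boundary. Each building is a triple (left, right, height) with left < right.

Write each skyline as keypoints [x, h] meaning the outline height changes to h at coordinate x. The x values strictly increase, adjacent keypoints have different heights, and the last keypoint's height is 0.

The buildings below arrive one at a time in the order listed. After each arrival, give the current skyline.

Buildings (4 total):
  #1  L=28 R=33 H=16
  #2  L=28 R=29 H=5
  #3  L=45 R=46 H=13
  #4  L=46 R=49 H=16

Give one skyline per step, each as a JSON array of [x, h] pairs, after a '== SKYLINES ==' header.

== SKYLINES ==
[[28,16],[33,0]]
[[28,16],[33,0]]
[[28,16],[33,0],[45,13],[46,0]]
[[28,16],[33,0],[45,13],[46,16],[49,0]]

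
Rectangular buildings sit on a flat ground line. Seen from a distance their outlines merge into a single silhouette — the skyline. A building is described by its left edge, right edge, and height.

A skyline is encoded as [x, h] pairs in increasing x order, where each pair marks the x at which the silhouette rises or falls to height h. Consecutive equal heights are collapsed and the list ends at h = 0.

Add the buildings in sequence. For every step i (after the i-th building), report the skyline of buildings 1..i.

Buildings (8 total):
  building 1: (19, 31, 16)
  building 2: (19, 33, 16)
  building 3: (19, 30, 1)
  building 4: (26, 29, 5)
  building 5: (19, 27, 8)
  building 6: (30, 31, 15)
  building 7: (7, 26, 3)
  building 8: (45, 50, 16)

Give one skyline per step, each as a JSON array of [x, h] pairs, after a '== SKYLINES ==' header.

== SKYLINES ==
[[19,16],[31,0]]
[[19,16],[33,0]]
[[19,16],[33,0]]
[[19,16],[33,0]]
[[19,16],[33,0]]
[[19,16],[33,0]]
[[7,3],[19,16],[33,0]]
[[7,3],[19,16],[33,0],[45,16],[50,0]]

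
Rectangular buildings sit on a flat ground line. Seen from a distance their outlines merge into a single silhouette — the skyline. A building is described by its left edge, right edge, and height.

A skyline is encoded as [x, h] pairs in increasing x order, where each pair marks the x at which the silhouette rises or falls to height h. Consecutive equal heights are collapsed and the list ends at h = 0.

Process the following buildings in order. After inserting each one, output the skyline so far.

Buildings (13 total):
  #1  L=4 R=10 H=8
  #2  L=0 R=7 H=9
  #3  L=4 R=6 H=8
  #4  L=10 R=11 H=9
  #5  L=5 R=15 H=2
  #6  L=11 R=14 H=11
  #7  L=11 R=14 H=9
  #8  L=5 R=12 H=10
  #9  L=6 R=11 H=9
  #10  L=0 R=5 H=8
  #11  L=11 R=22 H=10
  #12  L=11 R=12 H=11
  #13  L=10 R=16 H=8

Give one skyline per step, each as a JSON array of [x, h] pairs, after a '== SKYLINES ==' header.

== SKYLINES ==
[[4,8],[10,0]]
[[0,9],[7,8],[10,0]]
[[0,9],[7,8],[10,0]]
[[0,9],[7,8],[10,9],[11,0]]
[[0,9],[7,8],[10,9],[11,2],[15,0]]
[[0,9],[7,8],[10,9],[11,11],[14,2],[15,0]]
[[0,9],[7,8],[10,9],[11,11],[14,2],[15,0]]
[[0,9],[5,10],[11,11],[14,2],[15,0]]
[[0,9],[5,10],[11,11],[14,2],[15,0]]
[[0,9],[5,10],[11,11],[14,2],[15,0]]
[[0,9],[5,10],[11,11],[14,10],[22,0]]
[[0,9],[5,10],[11,11],[14,10],[22,0]]
[[0,9],[5,10],[11,11],[14,10],[22,0]]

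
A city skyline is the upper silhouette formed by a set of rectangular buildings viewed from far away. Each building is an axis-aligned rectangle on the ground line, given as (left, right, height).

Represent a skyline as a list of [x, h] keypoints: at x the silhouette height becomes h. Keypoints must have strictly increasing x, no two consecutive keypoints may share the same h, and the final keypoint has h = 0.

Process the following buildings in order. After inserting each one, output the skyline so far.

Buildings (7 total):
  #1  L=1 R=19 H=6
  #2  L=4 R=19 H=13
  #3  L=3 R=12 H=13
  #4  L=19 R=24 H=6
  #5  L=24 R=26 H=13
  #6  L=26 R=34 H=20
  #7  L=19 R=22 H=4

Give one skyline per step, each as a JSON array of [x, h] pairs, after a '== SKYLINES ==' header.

== SKYLINES ==
[[1,6],[19,0]]
[[1,6],[4,13],[19,0]]
[[1,6],[3,13],[19,0]]
[[1,6],[3,13],[19,6],[24,0]]
[[1,6],[3,13],[19,6],[24,13],[26,0]]
[[1,6],[3,13],[19,6],[24,13],[26,20],[34,0]]
[[1,6],[3,13],[19,6],[24,13],[26,20],[34,0]]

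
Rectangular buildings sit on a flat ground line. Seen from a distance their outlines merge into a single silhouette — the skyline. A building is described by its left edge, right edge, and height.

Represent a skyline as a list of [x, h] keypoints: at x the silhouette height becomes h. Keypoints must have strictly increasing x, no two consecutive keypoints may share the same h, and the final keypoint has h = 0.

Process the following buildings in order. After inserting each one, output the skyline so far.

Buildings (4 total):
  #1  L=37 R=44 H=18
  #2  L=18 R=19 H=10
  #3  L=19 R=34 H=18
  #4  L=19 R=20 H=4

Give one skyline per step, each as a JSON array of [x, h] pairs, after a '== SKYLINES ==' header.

== SKYLINES ==
[[37,18],[44,0]]
[[18,10],[19,0],[37,18],[44,0]]
[[18,10],[19,18],[34,0],[37,18],[44,0]]
[[18,10],[19,18],[34,0],[37,18],[44,0]]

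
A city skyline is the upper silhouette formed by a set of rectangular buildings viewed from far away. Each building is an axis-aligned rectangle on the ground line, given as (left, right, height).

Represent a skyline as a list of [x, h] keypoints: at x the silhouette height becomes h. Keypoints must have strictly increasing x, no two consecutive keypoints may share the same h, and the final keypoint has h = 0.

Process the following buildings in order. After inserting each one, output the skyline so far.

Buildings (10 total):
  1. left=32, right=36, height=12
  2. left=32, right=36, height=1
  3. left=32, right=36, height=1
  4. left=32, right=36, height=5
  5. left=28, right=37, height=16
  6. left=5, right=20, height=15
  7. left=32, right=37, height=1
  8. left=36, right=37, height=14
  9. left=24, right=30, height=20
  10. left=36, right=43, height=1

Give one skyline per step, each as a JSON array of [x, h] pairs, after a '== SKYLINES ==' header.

== SKYLINES ==
[[32,12],[36,0]]
[[32,12],[36,0]]
[[32,12],[36,0]]
[[32,12],[36,0]]
[[28,16],[37,0]]
[[5,15],[20,0],[28,16],[37,0]]
[[5,15],[20,0],[28,16],[37,0]]
[[5,15],[20,0],[28,16],[37,0]]
[[5,15],[20,0],[24,20],[30,16],[37,0]]
[[5,15],[20,0],[24,20],[30,16],[37,1],[43,0]]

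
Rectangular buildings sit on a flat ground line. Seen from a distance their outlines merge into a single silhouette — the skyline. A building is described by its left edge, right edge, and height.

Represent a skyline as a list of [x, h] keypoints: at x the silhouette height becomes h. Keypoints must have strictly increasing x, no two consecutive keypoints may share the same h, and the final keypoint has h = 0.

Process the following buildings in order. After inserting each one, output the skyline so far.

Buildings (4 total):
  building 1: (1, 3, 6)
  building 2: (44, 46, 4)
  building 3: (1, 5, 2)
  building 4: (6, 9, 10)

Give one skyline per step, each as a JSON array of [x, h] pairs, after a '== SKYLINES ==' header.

== SKYLINES ==
[[1,6],[3,0]]
[[1,6],[3,0],[44,4],[46,0]]
[[1,6],[3,2],[5,0],[44,4],[46,0]]
[[1,6],[3,2],[5,0],[6,10],[9,0],[44,4],[46,0]]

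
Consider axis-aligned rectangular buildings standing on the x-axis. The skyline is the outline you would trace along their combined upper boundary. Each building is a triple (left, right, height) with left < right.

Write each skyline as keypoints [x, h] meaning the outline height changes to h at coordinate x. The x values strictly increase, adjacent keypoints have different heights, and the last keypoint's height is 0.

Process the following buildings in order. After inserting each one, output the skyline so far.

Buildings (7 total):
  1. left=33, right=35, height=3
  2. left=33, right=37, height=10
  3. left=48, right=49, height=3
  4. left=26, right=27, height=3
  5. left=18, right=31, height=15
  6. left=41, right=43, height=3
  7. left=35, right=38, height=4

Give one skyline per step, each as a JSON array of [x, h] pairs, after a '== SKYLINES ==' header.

== SKYLINES ==
[[33,3],[35,0]]
[[33,10],[37,0]]
[[33,10],[37,0],[48,3],[49,0]]
[[26,3],[27,0],[33,10],[37,0],[48,3],[49,0]]
[[18,15],[31,0],[33,10],[37,0],[48,3],[49,0]]
[[18,15],[31,0],[33,10],[37,0],[41,3],[43,0],[48,3],[49,0]]
[[18,15],[31,0],[33,10],[37,4],[38,0],[41,3],[43,0],[48,3],[49,0]]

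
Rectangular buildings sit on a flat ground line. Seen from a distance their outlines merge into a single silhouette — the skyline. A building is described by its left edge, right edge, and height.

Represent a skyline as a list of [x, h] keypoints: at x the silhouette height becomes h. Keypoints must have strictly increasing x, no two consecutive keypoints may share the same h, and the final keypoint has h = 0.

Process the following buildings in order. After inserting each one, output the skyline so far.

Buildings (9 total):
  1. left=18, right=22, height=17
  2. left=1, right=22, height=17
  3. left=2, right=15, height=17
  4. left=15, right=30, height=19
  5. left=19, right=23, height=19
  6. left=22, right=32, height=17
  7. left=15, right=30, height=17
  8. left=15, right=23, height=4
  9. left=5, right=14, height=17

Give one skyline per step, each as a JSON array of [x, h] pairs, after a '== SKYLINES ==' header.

== SKYLINES ==
[[18,17],[22,0]]
[[1,17],[22,0]]
[[1,17],[22,0]]
[[1,17],[15,19],[30,0]]
[[1,17],[15,19],[30,0]]
[[1,17],[15,19],[30,17],[32,0]]
[[1,17],[15,19],[30,17],[32,0]]
[[1,17],[15,19],[30,17],[32,0]]
[[1,17],[15,19],[30,17],[32,0]]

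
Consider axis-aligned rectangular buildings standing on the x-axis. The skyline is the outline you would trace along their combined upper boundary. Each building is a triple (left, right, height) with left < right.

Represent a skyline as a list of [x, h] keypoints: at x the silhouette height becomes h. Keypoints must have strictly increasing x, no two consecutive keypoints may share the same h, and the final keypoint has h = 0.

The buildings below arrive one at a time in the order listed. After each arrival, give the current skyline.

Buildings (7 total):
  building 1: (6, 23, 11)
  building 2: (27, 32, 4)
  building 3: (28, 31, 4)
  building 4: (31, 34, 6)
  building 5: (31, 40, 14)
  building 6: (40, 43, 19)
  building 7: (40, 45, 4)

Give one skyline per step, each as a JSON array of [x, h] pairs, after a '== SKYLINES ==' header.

== SKYLINES ==
[[6,11],[23,0]]
[[6,11],[23,0],[27,4],[32,0]]
[[6,11],[23,0],[27,4],[32,0]]
[[6,11],[23,0],[27,4],[31,6],[34,0]]
[[6,11],[23,0],[27,4],[31,14],[40,0]]
[[6,11],[23,0],[27,4],[31,14],[40,19],[43,0]]
[[6,11],[23,0],[27,4],[31,14],[40,19],[43,4],[45,0]]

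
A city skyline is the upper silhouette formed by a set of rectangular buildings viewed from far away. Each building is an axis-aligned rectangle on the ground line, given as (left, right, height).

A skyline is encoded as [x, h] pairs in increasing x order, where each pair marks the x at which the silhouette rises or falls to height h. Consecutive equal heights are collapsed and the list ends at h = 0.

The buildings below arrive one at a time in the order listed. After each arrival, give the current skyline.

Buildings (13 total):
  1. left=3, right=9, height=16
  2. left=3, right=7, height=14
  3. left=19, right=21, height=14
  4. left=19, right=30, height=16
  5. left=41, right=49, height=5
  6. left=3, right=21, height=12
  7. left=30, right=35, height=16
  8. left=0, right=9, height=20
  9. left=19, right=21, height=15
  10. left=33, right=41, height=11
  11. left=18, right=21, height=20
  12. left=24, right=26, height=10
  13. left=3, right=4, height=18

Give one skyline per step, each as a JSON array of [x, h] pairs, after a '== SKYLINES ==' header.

== SKYLINES ==
[[3,16],[9,0]]
[[3,16],[9,0]]
[[3,16],[9,0],[19,14],[21,0]]
[[3,16],[9,0],[19,16],[30,0]]
[[3,16],[9,0],[19,16],[30,0],[41,5],[49,0]]
[[3,16],[9,12],[19,16],[30,0],[41,5],[49,0]]
[[3,16],[9,12],[19,16],[35,0],[41,5],[49,0]]
[[0,20],[9,12],[19,16],[35,0],[41,5],[49,0]]
[[0,20],[9,12],[19,16],[35,0],[41,5],[49,0]]
[[0,20],[9,12],[19,16],[35,11],[41,5],[49,0]]
[[0,20],[9,12],[18,20],[21,16],[35,11],[41,5],[49,0]]
[[0,20],[9,12],[18,20],[21,16],[35,11],[41,5],[49,0]]
[[0,20],[9,12],[18,20],[21,16],[35,11],[41,5],[49,0]]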